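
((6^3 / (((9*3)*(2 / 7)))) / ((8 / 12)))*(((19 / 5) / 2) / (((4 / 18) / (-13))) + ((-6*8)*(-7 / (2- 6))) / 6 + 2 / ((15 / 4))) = -52339 / 10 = -5233.90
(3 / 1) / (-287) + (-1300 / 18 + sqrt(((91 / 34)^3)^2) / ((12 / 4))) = -6684397777 / 101522232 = -65.84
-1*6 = -6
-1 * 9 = -9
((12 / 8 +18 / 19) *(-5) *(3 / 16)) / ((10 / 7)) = -1953 / 1216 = -1.61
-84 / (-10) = 42 / 5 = 8.40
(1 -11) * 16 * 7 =-1120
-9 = -9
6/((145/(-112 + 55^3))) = 997578/145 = 6879.85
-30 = -30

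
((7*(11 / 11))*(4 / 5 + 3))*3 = 399 / 5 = 79.80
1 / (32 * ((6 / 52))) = 0.27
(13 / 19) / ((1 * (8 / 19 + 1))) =13 / 27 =0.48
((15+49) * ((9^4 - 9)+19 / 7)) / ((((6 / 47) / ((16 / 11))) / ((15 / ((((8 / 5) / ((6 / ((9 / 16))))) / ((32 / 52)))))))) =883302809600 / 3003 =294140129.74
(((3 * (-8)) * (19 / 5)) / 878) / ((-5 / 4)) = 912 / 10975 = 0.08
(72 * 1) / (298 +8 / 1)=4 / 17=0.24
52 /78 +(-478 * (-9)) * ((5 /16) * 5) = 161341 /24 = 6722.54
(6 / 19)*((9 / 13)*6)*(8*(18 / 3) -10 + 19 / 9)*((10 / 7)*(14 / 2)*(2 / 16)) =855 / 13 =65.77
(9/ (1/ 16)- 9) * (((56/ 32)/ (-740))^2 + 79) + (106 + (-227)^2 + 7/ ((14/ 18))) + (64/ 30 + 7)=327603938177/ 5256960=62318.13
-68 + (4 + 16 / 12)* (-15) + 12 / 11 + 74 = -802 / 11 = -72.91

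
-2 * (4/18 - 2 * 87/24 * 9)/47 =2341/846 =2.77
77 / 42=11 / 6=1.83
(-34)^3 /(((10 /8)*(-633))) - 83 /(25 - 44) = 3249799 /60135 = 54.04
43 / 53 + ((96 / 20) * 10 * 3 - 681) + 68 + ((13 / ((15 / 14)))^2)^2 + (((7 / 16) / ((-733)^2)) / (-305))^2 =15645605294381387917849252013 / 737830221125478850080000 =21204.89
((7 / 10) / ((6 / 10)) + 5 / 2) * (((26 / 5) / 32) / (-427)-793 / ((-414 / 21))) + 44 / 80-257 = -108.96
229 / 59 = 3.88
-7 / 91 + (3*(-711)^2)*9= 177437870 / 13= 13649066.92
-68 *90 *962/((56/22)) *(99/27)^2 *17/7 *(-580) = 2146243356400/49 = 43800884824.49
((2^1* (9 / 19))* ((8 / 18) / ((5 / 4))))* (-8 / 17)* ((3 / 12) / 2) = -32 / 1615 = -0.02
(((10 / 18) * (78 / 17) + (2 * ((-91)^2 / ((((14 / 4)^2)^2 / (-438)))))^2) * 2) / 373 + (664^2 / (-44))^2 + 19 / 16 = 9986547288443908757 / 88425295728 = 112937674.75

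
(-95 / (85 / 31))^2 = 346921 / 289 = 1200.42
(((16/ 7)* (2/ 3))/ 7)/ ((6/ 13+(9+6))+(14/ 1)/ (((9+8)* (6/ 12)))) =7072/ 555807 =0.01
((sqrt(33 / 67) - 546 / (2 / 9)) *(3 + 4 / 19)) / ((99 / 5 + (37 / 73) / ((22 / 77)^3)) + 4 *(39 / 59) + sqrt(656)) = -196509503543666040 / 730540611884939 - 7242017209600 *sqrt(90651) / 48946220996290913 + 79979447921720 *sqrt(2211) / 48946220996290913 + 17793636283987200 *sqrt(41) / 730540611884939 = -113.00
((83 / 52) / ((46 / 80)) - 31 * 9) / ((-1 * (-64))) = -82591 / 19136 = -4.32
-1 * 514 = -514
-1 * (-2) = 2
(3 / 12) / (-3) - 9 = -109 / 12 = -9.08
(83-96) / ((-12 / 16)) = 52 / 3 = 17.33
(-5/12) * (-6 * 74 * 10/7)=1850/7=264.29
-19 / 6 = -3.17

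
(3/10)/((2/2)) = 3/10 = 0.30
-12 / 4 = -3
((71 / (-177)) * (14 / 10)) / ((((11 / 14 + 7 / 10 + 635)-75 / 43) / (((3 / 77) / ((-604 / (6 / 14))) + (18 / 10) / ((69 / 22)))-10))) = 1077415115167 / 129191560345320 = 0.01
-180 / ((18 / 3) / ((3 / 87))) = -30 / 29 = -1.03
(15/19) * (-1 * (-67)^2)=-67335/19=-3543.95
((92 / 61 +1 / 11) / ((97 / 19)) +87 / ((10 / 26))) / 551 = 2541908 / 6183265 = 0.41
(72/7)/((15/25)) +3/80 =9621/560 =17.18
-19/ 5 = -3.80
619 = 619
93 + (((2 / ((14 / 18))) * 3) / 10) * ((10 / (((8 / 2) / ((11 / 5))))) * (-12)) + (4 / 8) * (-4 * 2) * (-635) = 90373 / 35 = 2582.09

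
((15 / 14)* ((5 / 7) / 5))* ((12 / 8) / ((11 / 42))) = 135 / 154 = 0.88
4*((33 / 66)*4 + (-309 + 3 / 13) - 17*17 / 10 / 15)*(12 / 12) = -1203914 / 975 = -1234.78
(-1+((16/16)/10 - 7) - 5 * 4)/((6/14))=-651/10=-65.10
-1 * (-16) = 16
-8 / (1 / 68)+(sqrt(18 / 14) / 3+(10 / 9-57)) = -5399 / 9+sqrt(7) / 7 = -599.51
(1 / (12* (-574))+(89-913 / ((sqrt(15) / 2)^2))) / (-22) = 1773279 / 252560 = 7.02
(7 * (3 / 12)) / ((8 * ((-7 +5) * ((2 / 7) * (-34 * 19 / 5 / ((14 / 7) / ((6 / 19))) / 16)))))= 245 / 816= 0.30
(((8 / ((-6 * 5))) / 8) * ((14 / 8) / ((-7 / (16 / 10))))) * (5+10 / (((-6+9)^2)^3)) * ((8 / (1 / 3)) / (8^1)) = 731 / 3645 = 0.20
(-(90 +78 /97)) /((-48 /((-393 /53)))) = -144231 /10282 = -14.03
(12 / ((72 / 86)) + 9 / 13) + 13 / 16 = 9883 / 624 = 15.84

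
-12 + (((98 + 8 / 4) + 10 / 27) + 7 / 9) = 89.15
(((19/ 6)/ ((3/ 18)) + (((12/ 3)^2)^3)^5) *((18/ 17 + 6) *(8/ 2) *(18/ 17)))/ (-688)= -622577612487697377300/ 12427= -50098785908722730.93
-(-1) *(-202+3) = -199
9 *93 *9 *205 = 1544265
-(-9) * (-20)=-180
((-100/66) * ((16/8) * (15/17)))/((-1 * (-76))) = -125/3553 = -0.04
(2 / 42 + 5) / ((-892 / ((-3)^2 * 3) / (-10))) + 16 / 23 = 79831 / 35903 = 2.22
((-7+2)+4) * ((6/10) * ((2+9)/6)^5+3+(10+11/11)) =-342491/12960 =-26.43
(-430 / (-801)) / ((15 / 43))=3698 / 2403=1.54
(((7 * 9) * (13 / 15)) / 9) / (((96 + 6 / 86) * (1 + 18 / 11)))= 43043 / 1796985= 0.02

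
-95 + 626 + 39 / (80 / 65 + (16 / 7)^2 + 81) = 29606322 / 55709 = 531.45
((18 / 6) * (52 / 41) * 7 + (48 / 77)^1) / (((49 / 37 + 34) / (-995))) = -3168004380 / 4126199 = -767.78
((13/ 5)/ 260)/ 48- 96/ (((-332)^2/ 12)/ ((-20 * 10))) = 69126889/ 33067200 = 2.09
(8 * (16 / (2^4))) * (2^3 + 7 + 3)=144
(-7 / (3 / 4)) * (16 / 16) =-28 / 3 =-9.33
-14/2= -7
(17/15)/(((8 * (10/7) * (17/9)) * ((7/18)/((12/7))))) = 81/350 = 0.23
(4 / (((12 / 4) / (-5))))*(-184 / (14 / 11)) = 20240 / 21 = 963.81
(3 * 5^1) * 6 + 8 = 98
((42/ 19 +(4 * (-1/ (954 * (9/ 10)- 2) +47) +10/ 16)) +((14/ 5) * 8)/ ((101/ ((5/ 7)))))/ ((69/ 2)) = 12558044297/ 2268465252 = 5.54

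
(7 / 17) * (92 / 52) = 161 / 221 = 0.73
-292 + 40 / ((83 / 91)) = -20596 / 83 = -248.14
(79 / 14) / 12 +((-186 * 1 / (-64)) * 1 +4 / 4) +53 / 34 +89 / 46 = 2067883 / 262752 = 7.87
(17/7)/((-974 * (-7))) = 17/47726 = 0.00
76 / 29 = 2.62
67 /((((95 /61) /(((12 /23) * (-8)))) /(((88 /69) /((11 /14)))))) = -14647808 /50255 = -291.47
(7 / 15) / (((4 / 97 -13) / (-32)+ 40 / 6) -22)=-0.03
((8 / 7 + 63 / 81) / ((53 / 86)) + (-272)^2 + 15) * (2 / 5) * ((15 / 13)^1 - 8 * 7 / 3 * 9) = -9161450638 / 1855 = -4938787.41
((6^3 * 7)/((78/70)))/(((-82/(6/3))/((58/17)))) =-1023120/9061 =-112.91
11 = 11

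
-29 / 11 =-2.64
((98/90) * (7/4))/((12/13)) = 4459/2160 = 2.06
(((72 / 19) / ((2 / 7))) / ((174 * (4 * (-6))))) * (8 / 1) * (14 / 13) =-196 / 7163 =-0.03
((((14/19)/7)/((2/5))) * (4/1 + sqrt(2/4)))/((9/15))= 25 * sqrt(2)/114 + 100/57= 2.06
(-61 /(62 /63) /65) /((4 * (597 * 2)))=-1281 /6415760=-0.00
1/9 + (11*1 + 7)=163/9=18.11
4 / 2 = 2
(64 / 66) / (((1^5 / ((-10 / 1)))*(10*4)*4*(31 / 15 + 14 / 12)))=-20 / 1067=-0.02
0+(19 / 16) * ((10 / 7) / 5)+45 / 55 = 1.16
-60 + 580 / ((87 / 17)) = 160 / 3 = 53.33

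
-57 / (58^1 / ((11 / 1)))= -627 / 58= -10.81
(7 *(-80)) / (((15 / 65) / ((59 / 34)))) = -214760 / 51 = -4210.98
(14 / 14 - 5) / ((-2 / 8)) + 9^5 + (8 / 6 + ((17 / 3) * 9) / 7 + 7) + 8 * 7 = 1241869 / 21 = 59136.62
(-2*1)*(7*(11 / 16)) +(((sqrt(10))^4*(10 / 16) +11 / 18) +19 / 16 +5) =8593 / 144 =59.67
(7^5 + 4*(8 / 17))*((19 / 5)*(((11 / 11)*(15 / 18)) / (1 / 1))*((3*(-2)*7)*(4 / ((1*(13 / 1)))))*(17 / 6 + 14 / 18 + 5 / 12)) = -5510708035 / 1989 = -2770592.28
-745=-745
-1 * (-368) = 368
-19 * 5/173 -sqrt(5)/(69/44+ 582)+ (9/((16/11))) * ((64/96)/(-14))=-16349/19376 -44 * sqrt(5)/25677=-0.85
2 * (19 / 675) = 38 / 675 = 0.06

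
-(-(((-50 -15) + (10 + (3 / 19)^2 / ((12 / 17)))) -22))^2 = -12351432769 / 2085136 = -5923.56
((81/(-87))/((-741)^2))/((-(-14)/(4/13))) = -6/161002751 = -0.00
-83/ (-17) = 83/ 17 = 4.88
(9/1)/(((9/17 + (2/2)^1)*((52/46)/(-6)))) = -10557/338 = -31.23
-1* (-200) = 200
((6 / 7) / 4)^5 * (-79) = -19197 / 537824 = -0.04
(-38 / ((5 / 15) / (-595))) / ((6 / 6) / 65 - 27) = -2204475 / 877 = -2513.65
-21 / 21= -1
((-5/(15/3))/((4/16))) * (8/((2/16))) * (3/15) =-256/5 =-51.20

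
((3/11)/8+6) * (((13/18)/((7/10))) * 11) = 3835/56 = 68.48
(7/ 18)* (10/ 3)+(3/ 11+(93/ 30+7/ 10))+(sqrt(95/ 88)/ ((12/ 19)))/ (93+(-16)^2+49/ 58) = 551* sqrt(2090)/ 5356824+7973/ 1485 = 5.37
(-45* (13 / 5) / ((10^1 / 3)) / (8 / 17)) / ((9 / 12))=-1989 / 20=-99.45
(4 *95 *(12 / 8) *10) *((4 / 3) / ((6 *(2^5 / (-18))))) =-1425 / 2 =-712.50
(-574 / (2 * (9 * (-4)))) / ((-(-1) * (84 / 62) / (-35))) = -44485 / 216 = -205.95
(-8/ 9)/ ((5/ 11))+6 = 182/ 45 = 4.04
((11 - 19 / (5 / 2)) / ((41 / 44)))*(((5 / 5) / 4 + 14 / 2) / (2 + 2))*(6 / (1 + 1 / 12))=97614 / 2665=36.63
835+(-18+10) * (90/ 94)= 38885/ 47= 827.34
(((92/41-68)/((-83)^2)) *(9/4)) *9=-54594/282449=-0.19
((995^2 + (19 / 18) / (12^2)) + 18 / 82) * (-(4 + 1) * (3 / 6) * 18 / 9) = -526059804535 / 106272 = -4950126.13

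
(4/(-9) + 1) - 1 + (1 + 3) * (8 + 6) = 500/9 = 55.56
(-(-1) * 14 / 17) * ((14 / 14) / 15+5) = 1064 / 255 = 4.17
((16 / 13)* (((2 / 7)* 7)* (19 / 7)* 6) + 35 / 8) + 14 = 42561 / 728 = 58.46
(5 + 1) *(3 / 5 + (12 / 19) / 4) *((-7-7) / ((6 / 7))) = -7056 / 95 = -74.27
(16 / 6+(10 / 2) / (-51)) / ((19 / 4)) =524 / 969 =0.54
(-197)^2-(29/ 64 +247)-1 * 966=2406115/ 64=37595.55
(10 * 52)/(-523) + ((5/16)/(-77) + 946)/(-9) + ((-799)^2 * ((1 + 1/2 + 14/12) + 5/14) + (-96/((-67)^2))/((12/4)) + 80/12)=1930303.58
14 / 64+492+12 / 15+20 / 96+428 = 442189 / 480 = 921.23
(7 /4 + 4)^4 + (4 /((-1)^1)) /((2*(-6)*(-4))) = 839459 /768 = 1093.05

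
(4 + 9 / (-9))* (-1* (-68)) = 204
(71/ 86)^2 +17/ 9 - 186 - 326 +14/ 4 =-33676693/ 66564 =-505.93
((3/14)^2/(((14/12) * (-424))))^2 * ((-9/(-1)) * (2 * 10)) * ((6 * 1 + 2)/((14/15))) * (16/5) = 98415/2313332287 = 0.00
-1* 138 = -138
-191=-191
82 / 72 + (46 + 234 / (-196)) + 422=825455 / 1764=467.95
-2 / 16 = -1 / 8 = -0.12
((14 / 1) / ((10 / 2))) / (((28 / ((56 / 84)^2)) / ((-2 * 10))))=-8 / 9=-0.89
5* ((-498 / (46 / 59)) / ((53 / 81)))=-5949855 / 1219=-4880.93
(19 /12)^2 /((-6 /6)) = -361 /144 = -2.51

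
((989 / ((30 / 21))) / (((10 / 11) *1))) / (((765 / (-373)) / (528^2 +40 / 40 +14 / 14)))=-103515497.60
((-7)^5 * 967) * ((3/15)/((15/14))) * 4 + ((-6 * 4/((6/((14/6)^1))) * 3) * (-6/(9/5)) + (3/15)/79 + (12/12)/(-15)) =-23966642612/1975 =-12135008.92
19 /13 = 1.46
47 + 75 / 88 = 4211 / 88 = 47.85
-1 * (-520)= 520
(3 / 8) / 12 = 1 / 32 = 0.03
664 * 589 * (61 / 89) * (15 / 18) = 59642140 / 267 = 223378.80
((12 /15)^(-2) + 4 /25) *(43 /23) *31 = 918437 /9200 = 99.83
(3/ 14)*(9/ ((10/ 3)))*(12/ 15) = 81/ 175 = 0.46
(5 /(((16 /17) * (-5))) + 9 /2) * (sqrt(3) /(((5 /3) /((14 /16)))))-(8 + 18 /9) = -10 + 231 * sqrt(3) /128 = -6.87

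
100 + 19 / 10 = 1019 / 10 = 101.90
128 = 128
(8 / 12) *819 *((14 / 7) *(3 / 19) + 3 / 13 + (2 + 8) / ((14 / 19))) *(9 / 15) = 87876 / 19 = 4625.05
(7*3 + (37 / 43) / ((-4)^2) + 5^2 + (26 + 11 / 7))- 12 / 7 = 346323 / 4816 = 71.91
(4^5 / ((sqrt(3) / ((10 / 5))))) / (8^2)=18.48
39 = 39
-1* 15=-15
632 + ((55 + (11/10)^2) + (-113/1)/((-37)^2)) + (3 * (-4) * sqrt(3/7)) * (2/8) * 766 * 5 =94204649/136900-11490 * sqrt(21)/7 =-6833.84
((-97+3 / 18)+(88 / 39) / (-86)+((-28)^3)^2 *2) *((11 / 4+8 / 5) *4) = 18748615039317 / 1118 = 16769780893.84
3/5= 0.60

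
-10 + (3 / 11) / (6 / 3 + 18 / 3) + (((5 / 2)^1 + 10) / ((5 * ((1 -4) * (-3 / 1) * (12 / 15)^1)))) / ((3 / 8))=-9.04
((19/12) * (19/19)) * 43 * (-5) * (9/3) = -4085/4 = -1021.25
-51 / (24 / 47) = -799 / 8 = -99.88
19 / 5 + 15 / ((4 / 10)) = 413 / 10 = 41.30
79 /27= 2.93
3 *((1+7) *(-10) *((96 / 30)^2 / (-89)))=12288 / 445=27.61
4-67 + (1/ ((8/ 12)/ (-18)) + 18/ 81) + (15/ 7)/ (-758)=-4287383/ 47754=-89.78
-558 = -558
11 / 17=0.65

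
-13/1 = -13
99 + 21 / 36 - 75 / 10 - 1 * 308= -215.92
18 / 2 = 9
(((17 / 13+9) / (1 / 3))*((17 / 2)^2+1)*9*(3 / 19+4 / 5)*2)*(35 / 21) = 65092.26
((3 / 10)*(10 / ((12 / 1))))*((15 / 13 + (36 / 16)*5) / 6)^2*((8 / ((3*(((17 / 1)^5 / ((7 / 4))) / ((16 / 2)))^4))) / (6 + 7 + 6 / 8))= 44394490 / 22666218554873511957433728777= 0.00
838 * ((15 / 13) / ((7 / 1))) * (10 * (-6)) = -754200 / 91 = -8287.91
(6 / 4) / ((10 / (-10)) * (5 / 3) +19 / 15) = -3.75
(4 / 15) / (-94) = -0.00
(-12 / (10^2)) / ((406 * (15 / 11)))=-11 / 50750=-0.00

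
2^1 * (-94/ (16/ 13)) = -611/ 4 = -152.75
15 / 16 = 0.94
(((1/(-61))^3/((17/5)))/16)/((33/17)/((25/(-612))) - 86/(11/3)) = 0.00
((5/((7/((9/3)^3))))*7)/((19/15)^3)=455625/6859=66.43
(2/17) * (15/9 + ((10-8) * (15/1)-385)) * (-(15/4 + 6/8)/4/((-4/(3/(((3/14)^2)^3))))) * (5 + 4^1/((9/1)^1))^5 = -140907625615108240/81310473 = -1732957888.65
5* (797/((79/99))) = 394515/79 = 4993.86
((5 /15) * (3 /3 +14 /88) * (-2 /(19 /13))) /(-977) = 221 /408386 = 0.00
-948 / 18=-158 / 3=-52.67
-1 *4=-4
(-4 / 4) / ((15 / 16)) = -16 / 15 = -1.07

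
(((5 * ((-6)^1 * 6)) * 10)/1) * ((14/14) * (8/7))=-14400/7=-2057.14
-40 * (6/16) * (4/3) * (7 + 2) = -180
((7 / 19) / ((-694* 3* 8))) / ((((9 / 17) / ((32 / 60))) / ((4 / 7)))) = -34 / 2670165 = -0.00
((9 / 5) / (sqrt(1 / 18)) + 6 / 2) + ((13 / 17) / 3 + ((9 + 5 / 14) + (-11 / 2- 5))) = 754 / 357 + 27* sqrt(2) / 5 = 9.75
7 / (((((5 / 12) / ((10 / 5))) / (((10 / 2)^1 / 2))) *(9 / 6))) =56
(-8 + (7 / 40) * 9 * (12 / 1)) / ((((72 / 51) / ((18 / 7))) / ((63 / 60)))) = 16677 / 800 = 20.85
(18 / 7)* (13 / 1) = 234 / 7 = 33.43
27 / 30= 9 / 10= 0.90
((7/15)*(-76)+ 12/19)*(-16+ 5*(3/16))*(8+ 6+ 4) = 897243/95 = 9444.66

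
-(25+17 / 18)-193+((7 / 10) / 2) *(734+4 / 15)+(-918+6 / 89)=-17619671 / 20025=-879.88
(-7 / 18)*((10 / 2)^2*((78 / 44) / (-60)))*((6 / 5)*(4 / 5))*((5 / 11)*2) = 91 / 363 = 0.25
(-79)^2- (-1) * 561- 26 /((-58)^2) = 11440951 /1682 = 6801.99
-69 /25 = -2.76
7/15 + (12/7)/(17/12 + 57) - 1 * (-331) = 24399764/73605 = 331.50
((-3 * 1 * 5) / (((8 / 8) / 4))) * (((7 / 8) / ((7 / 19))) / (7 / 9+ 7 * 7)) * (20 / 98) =-12825 / 21952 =-0.58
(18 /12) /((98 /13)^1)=39 /196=0.20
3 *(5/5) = 3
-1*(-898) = 898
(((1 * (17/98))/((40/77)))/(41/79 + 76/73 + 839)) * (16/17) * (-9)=-570933/169662850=-0.00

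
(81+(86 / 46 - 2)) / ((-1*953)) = -1860 / 21919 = -0.08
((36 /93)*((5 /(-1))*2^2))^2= 57600 /961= 59.94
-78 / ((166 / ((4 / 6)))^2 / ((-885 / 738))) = 3835 / 2542041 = 0.00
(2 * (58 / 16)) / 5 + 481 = 9649 / 20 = 482.45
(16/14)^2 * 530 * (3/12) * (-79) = -669920/49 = -13671.84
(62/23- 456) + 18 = -10012/23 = -435.30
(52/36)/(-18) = -13/162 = -0.08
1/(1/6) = 6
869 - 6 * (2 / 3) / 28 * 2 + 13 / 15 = 91306 / 105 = 869.58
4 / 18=2 / 9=0.22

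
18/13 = 1.38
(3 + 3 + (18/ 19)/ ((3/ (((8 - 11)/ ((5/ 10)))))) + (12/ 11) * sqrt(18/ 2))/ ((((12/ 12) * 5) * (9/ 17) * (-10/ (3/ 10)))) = -4369/ 52250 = -0.08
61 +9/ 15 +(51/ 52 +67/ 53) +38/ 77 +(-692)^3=-351607509334349/ 1061060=-331373823.66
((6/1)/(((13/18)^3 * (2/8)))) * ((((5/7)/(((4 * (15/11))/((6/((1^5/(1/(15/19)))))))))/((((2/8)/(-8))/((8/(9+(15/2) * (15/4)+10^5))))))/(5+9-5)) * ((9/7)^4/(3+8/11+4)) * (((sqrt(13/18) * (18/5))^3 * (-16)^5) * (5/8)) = 566731881599584960512 * sqrt(26)/24152218683604375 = 119648.51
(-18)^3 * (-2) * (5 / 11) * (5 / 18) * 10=162000 / 11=14727.27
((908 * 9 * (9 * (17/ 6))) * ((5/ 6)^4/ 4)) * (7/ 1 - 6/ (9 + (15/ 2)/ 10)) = 200185625/ 1248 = 160405.15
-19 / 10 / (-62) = 19 / 620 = 0.03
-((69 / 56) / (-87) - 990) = 1607783 / 1624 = 990.01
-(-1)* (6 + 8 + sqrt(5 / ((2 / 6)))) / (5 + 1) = sqrt(15) / 6 + 7 / 3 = 2.98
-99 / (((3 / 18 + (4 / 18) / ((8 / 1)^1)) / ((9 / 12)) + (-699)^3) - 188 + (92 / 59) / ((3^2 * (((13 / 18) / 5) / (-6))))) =2050191 / 7072792275154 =0.00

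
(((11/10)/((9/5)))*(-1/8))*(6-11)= 55/144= 0.38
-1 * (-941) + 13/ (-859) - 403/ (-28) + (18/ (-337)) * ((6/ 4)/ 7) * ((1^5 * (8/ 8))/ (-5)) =955.38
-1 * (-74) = 74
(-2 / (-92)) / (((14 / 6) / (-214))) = -321 / 161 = -1.99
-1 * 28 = -28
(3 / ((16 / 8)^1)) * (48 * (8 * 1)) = 576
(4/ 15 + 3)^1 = 49/ 15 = 3.27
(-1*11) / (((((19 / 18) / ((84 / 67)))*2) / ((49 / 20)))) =-16.00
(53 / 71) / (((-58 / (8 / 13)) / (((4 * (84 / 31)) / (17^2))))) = -71232 / 239805553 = -0.00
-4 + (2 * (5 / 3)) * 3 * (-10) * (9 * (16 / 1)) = -14404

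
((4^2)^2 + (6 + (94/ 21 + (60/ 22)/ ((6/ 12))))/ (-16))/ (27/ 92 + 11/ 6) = 5419352/ 45199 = 119.90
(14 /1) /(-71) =-14 /71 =-0.20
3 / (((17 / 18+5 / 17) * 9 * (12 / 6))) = 0.13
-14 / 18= -7 / 9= -0.78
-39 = -39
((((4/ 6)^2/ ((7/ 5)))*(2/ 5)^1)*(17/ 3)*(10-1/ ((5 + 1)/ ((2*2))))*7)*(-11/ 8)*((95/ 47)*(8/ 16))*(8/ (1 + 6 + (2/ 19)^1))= -7560784/ 102789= -73.56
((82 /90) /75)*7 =287 /3375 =0.09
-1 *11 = -11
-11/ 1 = -11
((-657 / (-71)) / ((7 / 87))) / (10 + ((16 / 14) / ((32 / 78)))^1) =114318 / 12709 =9.00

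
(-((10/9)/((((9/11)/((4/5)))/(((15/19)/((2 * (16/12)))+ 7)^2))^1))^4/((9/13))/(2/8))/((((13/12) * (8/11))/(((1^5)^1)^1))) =-368481590320066152840412230971/4491796683643936118784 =-82034343.11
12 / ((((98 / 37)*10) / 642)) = 71262 / 245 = 290.87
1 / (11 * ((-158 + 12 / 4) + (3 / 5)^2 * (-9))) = -0.00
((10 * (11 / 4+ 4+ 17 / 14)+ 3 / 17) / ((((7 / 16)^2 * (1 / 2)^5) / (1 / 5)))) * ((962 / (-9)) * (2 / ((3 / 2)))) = -299419467776 / 787185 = -380367.34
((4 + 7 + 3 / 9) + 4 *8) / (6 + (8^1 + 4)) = 65 / 27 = 2.41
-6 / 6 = -1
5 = 5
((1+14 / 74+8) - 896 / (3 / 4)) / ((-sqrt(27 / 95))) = 131588 * sqrt(285) / 999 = 2223.68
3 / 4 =0.75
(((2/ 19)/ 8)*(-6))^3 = -27/ 54872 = -0.00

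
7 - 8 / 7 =5.86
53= 53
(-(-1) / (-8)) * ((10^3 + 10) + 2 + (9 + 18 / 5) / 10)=-50663 / 400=-126.66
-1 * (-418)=418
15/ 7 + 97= 694/ 7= 99.14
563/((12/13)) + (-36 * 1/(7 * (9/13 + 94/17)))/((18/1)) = 70440071/115500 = 609.87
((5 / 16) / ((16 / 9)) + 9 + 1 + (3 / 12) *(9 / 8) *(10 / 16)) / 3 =1325 / 384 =3.45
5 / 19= 0.26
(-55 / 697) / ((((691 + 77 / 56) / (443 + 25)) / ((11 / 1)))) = -2265120 / 3860683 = -0.59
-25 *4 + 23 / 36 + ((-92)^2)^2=2579011079 / 36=71639196.64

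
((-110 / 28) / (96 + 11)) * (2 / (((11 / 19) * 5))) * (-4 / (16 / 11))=209 / 2996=0.07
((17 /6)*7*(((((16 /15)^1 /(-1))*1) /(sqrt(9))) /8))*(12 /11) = -476 /495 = -0.96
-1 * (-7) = 7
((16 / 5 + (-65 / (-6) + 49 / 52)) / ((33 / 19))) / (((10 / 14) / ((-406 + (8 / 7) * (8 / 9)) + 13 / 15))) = -28252168883 / 5791500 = -4878.21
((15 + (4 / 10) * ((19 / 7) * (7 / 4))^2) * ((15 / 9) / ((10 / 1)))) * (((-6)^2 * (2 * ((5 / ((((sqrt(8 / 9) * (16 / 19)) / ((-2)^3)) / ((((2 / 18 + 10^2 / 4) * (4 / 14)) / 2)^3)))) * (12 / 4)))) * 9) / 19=-1386624017 * sqrt(2) / 2058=-952858.35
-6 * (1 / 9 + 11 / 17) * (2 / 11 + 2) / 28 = -464 / 1309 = -0.35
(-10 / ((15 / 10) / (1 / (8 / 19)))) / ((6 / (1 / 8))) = -0.33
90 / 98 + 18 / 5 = 1107 / 245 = 4.52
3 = 3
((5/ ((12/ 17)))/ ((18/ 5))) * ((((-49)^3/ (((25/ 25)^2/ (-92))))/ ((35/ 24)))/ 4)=32857685/ 9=3650853.89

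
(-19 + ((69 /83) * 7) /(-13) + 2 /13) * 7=-145726 /1079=-135.06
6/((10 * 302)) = 3/1510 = 0.00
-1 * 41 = -41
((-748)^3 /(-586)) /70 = 104627248 /10255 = 10202.56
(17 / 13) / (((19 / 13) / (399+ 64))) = 7871 / 19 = 414.26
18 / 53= 0.34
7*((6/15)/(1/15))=42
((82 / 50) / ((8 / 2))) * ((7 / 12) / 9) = 287 / 10800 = 0.03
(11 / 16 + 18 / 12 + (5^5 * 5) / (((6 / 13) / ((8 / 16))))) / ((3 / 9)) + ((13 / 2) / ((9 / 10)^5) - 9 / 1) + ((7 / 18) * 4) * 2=47988348917 / 944784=50792.93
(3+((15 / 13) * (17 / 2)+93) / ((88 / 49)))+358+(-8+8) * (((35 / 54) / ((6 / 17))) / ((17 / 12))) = 86995 / 208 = 418.25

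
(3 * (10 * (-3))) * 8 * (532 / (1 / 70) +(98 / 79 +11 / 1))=-2118907440 / 79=-26821613.16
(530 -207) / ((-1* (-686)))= 323 / 686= 0.47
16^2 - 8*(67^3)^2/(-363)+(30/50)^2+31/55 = 18091678765382/9075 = 1993573417.67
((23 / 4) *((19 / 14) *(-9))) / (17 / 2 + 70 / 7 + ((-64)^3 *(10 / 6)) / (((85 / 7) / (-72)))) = -66861 / 2466268364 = -0.00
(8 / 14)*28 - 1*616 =-600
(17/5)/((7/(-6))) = -102/35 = -2.91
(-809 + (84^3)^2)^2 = 123410306448875921071249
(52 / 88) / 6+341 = 45025 / 132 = 341.10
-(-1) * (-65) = -65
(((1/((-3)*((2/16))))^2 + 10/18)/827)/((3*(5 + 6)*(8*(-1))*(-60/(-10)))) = -23/3929904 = -0.00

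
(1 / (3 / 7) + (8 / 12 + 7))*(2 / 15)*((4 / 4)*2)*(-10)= -80 / 3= -26.67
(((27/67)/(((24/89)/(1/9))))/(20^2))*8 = 89/26800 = 0.00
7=7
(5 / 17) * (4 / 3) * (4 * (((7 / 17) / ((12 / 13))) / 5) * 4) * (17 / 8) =182 / 153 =1.19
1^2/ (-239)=-1/ 239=-0.00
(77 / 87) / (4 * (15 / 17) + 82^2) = 1309 / 9950016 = 0.00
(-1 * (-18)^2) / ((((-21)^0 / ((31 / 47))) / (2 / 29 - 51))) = 14834988 / 1363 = 10884.07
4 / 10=0.40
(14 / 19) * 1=0.74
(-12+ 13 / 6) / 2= -59 / 12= -4.92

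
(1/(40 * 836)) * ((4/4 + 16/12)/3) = 7/300960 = 0.00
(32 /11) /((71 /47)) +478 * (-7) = -2611722 /781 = -3344.07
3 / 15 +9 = 46 / 5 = 9.20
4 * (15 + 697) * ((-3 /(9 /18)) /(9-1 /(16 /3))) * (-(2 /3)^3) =729088 /1269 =574.54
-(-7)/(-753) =-7/753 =-0.01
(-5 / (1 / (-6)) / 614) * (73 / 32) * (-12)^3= -59130 / 307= -192.61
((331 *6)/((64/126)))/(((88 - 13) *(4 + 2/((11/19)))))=229383/32800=6.99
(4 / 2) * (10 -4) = 12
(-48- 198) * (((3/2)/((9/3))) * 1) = -123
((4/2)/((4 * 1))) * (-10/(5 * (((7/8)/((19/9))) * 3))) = -152/189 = -0.80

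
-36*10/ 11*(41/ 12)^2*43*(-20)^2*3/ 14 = -108424500/ 77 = -1408110.39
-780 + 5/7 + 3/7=-778.86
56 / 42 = 4 / 3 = 1.33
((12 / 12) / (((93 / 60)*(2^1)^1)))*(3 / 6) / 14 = 5 / 434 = 0.01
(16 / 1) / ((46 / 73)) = 25.39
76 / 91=0.84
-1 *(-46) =46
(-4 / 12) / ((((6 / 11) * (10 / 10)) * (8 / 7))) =-77 / 144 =-0.53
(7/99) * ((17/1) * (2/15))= 238/1485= 0.16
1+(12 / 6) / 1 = 3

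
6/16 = 3/8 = 0.38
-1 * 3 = -3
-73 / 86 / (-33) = 73 / 2838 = 0.03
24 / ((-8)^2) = 3 / 8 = 0.38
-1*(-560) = 560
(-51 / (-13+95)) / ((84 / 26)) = -221 / 1148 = -0.19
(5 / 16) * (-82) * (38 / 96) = -3895 / 384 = -10.14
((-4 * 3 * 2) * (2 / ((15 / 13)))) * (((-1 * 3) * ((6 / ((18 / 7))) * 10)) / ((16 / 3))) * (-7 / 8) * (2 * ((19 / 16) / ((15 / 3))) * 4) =-907.72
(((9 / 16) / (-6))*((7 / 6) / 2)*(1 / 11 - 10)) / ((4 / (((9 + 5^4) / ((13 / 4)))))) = 241871 / 9152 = 26.43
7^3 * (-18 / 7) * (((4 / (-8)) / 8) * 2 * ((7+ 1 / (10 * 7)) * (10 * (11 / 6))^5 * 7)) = 2421703755625 / 216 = 11211591461.23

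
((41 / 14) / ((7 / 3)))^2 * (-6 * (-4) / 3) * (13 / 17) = 393354 / 40817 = 9.64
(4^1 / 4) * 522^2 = 272484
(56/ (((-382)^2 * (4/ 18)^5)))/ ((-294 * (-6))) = 6561/ 16343488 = 0.00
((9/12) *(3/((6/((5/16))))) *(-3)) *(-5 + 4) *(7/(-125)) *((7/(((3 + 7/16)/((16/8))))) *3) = -1323/5500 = -0.24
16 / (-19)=-16 / 19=-0.84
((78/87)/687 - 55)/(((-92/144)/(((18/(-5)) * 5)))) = -236679624/152743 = -1549.53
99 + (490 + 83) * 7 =4110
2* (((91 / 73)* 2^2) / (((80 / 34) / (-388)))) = -600236 / 365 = -1644.48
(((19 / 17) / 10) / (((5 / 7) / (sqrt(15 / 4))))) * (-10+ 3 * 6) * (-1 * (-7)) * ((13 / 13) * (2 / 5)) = 3724 * sqrt(15) / 2125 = 6.79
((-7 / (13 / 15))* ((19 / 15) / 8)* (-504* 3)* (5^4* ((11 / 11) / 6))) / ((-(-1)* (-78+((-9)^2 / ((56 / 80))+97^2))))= 36658125 / 1719302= 21.32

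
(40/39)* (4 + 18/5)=304/39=7.79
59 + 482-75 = 466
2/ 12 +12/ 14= 1.02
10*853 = 8530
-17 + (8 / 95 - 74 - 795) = -84162 / 95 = -885.92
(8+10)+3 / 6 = 37 / 2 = 18.50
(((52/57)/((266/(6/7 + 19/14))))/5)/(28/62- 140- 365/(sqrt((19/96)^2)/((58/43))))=-41323/71475299910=-0.00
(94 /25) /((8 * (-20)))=-47 /2000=-0.02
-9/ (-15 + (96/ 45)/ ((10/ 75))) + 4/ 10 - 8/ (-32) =-167/ 20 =-8.35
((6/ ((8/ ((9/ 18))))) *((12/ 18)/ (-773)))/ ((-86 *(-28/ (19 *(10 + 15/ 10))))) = -437/ 14891072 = -0.00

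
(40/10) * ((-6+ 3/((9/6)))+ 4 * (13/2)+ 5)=108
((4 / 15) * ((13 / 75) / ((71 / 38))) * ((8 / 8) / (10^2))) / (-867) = -494 / 1731290625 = -0.00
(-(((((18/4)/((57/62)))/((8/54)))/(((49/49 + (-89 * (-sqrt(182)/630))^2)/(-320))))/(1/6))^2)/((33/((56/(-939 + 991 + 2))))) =-403603607215872000000/68482795136459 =-5893503.71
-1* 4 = -4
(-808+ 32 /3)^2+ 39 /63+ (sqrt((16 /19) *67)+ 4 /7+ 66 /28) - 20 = 4 *sqrt(1273) /19+ 80101223 /126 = 635731.50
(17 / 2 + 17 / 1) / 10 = 51 / 20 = 2.55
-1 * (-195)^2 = -38025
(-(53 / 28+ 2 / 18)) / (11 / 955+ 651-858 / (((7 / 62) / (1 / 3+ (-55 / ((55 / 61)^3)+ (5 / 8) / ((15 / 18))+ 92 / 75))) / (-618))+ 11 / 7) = 0.00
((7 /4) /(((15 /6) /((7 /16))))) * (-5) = -49 /32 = -1.53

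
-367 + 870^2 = 756533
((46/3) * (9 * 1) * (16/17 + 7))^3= 6466042647000/4913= 1316108822.92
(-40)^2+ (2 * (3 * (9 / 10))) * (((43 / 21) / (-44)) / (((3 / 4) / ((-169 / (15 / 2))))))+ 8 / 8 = 3096459 / 1925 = 1608.55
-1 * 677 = -677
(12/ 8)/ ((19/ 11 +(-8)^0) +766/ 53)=1749/ 20032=0.09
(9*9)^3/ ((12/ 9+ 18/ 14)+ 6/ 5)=139155.37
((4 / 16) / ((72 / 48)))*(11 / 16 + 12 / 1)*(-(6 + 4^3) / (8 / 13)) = -92365 / 384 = -240.53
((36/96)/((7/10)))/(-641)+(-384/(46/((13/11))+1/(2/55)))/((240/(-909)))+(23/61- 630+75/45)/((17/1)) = -7253129949539/482145828780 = -15.04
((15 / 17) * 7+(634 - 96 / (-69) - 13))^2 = 60402892900 / 152881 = 395097.45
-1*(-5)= 5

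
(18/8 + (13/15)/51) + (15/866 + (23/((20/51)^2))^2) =237115560122921/10599840000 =22369.73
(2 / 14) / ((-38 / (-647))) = 647 / 266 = 2.43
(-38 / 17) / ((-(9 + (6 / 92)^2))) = 80408 / 323901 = 0.25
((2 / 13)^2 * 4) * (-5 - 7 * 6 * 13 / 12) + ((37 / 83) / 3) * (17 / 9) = -1704427 / 378729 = -4.50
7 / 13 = 0.54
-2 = -2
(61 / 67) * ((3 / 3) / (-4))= -61 / 268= -0.23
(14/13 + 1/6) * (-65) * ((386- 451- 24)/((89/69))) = 11155/2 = 5577.50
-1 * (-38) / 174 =19 / 87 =0.22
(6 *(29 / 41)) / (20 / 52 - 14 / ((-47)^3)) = 78282542 / 7097059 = 11.03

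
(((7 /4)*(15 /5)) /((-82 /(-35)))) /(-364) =-105 /17056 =-0.01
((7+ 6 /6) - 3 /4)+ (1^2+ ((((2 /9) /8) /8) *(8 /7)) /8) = 16633 /2016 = 8.25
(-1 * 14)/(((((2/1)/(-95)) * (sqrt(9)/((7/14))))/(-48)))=-5320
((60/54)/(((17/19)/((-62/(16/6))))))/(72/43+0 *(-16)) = -126635/7344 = -17.24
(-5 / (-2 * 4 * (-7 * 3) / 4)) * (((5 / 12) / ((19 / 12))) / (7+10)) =-0.00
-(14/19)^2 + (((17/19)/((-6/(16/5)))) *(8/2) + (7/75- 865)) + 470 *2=1966772/27075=72.64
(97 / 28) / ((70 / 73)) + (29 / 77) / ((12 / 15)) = 4.08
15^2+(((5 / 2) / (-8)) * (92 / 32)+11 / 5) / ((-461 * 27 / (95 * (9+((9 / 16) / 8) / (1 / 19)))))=224.90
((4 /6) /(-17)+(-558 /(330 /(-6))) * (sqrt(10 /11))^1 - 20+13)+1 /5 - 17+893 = 558 * sqrt(110) /605+221636 /255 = 878.83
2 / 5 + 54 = 272 / 5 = 54.40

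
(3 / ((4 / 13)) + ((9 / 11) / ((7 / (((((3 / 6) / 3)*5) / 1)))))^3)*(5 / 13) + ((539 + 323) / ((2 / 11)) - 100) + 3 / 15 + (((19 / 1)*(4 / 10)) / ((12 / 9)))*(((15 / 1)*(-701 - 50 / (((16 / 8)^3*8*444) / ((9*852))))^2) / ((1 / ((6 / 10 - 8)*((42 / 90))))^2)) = 3954282698981778685219 / 7596709120000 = 520525748.26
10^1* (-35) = -350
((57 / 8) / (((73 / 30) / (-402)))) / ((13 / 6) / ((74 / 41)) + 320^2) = -569430 / 49537727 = -0.01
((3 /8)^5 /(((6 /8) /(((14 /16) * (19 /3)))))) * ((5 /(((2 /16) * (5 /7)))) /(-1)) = -25137 /8192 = -3.07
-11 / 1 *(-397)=4367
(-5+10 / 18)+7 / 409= -4.43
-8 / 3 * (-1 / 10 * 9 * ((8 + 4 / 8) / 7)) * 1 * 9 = 26.23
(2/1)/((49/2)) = 4/49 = 0.08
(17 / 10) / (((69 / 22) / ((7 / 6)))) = 1309 / 2070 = 0.63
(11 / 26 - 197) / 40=-5111 / 1040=-4.91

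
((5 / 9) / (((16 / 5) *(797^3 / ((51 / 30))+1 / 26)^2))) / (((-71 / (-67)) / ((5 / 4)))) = 409043375 / 177140336461706335559996016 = 0.00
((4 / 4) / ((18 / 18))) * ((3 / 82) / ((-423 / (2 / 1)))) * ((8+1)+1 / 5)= -46 / 28905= -0.00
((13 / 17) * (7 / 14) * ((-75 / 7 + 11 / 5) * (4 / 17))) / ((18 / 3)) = -3874 / 30345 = -0.13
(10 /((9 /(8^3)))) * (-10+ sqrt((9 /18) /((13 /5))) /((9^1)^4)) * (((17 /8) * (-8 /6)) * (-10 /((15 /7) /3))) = -6092800 /27+ 304640 * sqrt(130) /2302911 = -225657.75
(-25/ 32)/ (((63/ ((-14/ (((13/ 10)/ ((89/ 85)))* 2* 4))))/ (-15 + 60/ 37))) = -122375/ 523328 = -0.23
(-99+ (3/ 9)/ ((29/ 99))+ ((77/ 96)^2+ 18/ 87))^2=672249309028441/ 71430045696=9411.30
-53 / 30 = -1.77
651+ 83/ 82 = 53465/ 82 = 652.01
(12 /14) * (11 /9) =22 /21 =1.05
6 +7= 13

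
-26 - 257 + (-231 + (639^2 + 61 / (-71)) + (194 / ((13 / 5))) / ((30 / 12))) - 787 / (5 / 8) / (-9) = 16945278928 / 41535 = 407975.90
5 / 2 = 2.50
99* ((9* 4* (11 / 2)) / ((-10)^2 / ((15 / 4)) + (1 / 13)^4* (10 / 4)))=3359116332 / 4569775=735.07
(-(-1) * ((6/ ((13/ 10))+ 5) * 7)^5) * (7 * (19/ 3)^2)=1296120880126953125/ 3341637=387870040979.00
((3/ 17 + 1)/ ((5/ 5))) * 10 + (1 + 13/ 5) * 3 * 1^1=22.56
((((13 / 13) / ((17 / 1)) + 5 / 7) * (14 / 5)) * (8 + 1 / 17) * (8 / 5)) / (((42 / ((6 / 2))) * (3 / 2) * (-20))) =-50416 / 758625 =-0.07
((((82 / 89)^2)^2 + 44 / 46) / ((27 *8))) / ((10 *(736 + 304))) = 413711 / 554139472512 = 0.00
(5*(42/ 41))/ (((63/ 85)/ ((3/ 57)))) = 850/ 2337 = 0.36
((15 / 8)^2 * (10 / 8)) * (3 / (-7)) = -3375 / 1792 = -1.88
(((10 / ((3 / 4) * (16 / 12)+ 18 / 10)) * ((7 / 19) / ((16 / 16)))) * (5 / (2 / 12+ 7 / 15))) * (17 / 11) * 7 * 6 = 2677500 / 3971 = 674.26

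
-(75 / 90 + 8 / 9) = -31 / 18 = -1.72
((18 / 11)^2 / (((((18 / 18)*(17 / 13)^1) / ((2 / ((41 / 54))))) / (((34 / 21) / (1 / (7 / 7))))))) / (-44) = -75816 / 381997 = -0.20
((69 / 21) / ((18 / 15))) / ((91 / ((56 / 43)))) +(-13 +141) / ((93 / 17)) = 8528948 / 363909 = 23.44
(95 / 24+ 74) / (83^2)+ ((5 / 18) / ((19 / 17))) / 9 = 3302083 / 84817368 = 0.04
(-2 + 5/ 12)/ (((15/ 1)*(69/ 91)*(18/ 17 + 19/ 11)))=-323323/ 6470820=-0.05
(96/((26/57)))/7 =2736/91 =30.07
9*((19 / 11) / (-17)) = -171 / 187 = -0.91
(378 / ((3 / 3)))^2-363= 142521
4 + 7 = 11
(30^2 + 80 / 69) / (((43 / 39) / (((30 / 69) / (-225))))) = -323336 / 204723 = -1.58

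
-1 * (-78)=78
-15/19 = -0.79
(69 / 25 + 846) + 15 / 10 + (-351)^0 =42563 / 50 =851.26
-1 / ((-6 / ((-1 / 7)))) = -0.02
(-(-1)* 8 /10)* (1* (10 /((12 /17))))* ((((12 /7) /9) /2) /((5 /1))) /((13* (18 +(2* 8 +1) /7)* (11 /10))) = 136 /184041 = 0.00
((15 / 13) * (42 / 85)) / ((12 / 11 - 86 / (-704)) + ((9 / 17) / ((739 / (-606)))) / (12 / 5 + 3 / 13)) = 622746432 / 1144758407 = 0.54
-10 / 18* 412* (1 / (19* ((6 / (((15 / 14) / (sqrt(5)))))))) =-515* sqrt(5) / 1197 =-0.96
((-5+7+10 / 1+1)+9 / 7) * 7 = 100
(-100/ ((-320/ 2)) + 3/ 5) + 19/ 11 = 1299/ 440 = 2.95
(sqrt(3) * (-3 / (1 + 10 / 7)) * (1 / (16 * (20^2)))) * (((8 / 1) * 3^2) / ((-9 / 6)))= 63 * sqrt(3) / 6800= 0.02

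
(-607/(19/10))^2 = 36844900/361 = 102063.43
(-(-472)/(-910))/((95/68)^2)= -1091264/4106375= -0.27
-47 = -47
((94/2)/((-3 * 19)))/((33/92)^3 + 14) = -36598336/623441433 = -0.06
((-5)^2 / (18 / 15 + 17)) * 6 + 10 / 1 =1660 / 91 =18.24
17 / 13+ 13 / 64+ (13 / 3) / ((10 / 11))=78343 / 12480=6.28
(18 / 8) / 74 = 9 / 296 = 0.03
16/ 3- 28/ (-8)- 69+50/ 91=-32551/ 546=-59.62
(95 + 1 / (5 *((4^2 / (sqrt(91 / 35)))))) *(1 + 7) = sqrt(65) / 50 + 760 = 760.16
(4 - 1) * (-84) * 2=-504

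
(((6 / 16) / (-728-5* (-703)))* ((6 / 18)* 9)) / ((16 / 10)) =15 / 59456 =0.00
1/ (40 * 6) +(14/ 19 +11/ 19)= 6019/ 4560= 1.32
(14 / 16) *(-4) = -7 / 2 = -3.50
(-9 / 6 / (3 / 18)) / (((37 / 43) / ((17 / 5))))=-6579 / 185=-35.56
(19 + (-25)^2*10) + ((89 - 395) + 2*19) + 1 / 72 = 432073 / 72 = 6001.01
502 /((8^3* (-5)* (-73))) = 251 /93440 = 0.00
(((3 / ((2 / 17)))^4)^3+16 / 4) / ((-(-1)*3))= 309629344375621431985 / 12288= 25197700551401483.72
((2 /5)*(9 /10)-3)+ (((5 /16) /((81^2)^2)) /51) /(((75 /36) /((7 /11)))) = -2125130522293 /804973682700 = -2.64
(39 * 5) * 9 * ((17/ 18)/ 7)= 236.79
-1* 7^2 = -49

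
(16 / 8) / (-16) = -1 / 8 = -0.12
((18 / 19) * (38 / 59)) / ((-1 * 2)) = -18 / 59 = -0.31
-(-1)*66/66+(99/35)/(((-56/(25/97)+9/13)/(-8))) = 544217/492737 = 1.10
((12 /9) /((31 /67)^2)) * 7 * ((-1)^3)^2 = 125692 /2883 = 43.60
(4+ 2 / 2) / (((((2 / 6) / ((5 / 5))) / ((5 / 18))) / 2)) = 25 / 3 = 8.33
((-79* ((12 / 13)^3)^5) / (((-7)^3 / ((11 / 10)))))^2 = 44814333626336991679294107756911394816 / 7705996686994309366095287388034384545025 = 0.01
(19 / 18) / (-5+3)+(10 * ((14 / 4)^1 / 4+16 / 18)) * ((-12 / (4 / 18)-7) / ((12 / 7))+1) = -263753 / 432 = -610.54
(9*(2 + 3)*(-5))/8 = -225/8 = -28.12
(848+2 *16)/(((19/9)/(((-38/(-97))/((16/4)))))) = 3960/97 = 40.82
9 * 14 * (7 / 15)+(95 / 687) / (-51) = 58.80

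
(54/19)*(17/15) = 306/95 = 3.22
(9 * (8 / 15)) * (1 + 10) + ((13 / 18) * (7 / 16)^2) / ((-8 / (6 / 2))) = 3240847 / 61440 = 52.75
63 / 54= 7 / 6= 1.17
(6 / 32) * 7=21 / 16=1.31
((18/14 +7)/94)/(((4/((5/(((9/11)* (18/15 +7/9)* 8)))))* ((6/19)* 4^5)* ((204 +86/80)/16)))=757625/368934978048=0.00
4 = 4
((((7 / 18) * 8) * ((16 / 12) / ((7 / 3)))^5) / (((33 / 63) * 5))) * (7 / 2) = 2048 / 8085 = 0.25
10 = 10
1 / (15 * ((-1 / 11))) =-11 / 15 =-0.73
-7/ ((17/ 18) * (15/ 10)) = -84/ 17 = -4.94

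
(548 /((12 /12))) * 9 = 4932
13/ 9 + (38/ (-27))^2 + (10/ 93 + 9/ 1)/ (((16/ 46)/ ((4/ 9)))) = 680801/ 45198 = 15.06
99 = 99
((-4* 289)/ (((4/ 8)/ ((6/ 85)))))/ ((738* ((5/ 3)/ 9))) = -1224/ 1025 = -1.19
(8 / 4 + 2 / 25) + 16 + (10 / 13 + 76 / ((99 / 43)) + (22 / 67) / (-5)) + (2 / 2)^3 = 113808613 / 2155725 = 52.79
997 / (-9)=-997 / 9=-110.78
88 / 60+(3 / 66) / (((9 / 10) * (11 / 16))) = 8386 / 5445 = 1.54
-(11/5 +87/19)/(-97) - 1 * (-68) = 627264/9215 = 68.07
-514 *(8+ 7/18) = -38807/9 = -4311.89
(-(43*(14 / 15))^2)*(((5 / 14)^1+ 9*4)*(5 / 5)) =-13175974 / 225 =-58559.88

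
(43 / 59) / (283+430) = 43 / 42067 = 0.00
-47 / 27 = -1.74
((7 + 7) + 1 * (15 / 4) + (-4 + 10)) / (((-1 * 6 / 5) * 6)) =-475 / 144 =-3.30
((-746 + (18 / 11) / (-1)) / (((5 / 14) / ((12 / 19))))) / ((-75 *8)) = 57568 / 26125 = 2.20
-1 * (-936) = 936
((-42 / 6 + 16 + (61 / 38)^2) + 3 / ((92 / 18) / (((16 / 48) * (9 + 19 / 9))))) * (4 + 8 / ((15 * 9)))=55.82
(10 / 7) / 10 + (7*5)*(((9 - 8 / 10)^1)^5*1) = 5676954474 / 4375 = 1297589.59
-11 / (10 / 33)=-363 / 10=-36.30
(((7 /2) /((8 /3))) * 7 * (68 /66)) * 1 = 9.47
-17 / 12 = -1.42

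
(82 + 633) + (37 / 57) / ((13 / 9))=176716 / 247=715.45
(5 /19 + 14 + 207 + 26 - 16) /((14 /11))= 24167 /133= 181.71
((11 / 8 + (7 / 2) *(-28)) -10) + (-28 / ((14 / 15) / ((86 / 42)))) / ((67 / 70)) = -91551 / 536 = -170.80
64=64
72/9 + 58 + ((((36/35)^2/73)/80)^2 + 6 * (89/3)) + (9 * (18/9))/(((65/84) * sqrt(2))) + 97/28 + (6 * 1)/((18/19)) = 270.25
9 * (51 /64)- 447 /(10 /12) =-529.23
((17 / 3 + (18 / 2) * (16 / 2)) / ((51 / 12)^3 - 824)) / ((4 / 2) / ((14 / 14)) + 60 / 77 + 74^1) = -143528 / 106023591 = -0.00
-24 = -24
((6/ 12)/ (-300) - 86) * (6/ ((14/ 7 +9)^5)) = -4691/ 1464100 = -0.00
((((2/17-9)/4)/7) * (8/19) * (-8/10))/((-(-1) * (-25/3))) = -3624/282625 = -0.01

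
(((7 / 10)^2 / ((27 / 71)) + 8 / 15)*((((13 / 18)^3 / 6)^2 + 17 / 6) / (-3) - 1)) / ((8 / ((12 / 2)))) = -2.66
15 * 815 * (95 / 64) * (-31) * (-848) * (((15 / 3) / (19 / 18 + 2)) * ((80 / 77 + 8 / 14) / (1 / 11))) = 1064741631750 / 77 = 13827813399.35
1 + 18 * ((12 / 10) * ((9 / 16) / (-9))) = -7 / 20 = -0.35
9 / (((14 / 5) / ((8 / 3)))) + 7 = 109 / 7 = 15.57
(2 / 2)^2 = 1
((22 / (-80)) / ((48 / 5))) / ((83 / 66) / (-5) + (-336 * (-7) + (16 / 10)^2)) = -3025 / 248614976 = -0.00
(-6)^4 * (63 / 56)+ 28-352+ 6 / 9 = 3404 / 3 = 1134.67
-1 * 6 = -6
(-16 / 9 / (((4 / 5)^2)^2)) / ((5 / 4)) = -125 / 36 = -3.47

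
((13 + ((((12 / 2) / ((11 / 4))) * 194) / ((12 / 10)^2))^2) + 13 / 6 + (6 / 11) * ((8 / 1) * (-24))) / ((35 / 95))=510244829 / 2178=234272.19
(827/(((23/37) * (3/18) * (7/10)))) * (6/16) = 1376955/322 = 4276.26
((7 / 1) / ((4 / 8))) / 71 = 14 / 71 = 0.20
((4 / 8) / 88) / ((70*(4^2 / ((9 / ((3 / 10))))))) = 0.00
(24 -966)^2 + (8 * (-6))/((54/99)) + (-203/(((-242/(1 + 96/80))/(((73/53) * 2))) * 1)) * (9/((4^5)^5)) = 2912038260142873992366331/3281998228446248960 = 887276.00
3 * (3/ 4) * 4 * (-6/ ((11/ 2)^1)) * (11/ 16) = -27/ 4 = -6.75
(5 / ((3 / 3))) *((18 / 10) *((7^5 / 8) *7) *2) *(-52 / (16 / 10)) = -68824665 / 8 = -8603083.12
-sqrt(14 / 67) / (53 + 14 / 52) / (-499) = 26*sqrt(938) / 46304705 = 0.00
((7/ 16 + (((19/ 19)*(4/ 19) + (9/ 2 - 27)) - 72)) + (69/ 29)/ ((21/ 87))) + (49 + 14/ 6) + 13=-125519/ 6384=-19.66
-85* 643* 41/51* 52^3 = -18534243520/3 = -6178081173.33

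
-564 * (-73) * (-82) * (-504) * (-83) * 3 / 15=-141229182528 / 5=-28245836505.60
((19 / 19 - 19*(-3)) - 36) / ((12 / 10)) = 55 / 3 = 18.33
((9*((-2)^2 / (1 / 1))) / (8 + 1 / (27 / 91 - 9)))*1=28512 / 6245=4.57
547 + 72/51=9323/17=548.41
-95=-95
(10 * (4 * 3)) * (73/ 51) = 2920/ 17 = 171.76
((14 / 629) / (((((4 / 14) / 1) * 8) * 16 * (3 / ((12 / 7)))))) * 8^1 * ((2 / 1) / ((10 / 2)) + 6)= 56 / 3145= 0.02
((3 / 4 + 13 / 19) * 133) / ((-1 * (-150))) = 763 / 600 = 1.27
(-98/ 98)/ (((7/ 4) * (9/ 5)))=-0.32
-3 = -3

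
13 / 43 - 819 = -35204 / 43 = -818.70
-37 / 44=-0.84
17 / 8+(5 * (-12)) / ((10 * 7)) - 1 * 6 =-265 / 56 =-4.73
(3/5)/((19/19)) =3/5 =0.60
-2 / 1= -2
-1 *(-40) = 40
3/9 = 1/3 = 0.33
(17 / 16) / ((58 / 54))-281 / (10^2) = -21121 / 11600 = -1.82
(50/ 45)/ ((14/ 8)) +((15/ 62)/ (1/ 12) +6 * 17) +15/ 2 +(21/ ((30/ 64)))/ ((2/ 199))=89264563/ 19530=4570.64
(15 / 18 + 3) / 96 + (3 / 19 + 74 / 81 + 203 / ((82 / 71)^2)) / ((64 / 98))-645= -135861251617 / 331143552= -410.28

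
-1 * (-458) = 458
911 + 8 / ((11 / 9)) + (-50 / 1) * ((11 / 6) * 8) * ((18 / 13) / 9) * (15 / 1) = -110791 / 143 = -774.76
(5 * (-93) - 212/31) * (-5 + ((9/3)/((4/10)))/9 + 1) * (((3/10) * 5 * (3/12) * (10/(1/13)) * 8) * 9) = 162579105/31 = 5244487.26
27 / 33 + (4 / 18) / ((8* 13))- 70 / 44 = -3967 / 5148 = -0.77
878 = 878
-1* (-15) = 15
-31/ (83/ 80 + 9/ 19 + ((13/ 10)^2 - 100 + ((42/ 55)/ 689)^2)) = 87310686320/ 272631320461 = 0.32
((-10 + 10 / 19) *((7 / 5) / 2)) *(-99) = 12474 / 19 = 656.53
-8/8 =-1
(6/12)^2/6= 0.04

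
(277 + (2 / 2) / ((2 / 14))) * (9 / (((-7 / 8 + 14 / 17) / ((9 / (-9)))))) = 347616 / 7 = 49659.43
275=275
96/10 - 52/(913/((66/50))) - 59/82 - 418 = -69624477/170150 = -409.19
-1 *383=-383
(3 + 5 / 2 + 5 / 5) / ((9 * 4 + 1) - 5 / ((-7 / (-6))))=0.20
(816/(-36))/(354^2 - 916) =-17/93300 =-0.00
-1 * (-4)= 4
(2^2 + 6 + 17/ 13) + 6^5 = 7787.31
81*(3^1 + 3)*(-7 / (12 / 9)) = -5103 / 2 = -2551.50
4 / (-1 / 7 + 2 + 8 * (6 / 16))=14 / 17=0.82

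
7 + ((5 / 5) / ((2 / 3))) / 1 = 17 / 2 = 8.50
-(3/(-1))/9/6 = 1/18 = 0.06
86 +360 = 446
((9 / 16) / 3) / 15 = 0.01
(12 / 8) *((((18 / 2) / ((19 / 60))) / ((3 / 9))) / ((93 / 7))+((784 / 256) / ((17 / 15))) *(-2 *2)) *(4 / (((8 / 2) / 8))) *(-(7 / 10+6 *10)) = 64053675 / 20026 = 3198.53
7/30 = 0.23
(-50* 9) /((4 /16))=-1800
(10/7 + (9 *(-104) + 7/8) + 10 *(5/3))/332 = -154061/55776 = -2.76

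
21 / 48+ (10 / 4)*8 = 327 / 16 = 20.44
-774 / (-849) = 258 / 283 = 0.91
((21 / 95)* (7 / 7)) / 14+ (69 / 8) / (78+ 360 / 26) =33181 / 302480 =0.11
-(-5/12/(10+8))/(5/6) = 1/36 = 0.03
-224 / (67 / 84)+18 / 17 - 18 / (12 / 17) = -695421 / 2278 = -305.28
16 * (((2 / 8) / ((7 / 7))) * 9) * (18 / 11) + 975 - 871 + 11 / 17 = 163.56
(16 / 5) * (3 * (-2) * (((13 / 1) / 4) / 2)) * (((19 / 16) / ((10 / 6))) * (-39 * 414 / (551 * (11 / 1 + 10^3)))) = 314847 / 488650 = 0.64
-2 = -2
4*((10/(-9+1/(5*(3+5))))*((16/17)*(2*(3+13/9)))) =-37.29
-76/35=-2.17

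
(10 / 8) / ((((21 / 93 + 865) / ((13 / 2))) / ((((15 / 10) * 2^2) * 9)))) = 54405 / 107288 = 0.51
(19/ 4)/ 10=19/ 40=0.48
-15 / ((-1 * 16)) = 15 / 16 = 0.94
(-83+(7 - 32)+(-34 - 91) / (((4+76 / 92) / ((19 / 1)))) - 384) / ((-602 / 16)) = 873896 / 33411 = 26.16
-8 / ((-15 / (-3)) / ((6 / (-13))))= 48 / 65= 0.74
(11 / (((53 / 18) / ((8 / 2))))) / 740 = 198 / 9805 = 0.02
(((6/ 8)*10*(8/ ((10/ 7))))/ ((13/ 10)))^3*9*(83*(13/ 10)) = 5534373600/ 169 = 32747772.78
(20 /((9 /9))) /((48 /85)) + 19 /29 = 36.07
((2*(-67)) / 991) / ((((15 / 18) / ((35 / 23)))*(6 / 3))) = -2814 / 22793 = -0.12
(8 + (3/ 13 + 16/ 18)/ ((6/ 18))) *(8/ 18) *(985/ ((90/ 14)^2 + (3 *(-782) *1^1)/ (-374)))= 235195345/ 2251314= 104.47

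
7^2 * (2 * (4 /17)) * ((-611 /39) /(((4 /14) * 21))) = -9212 /153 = -60.21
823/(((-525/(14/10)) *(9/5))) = -823/675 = -1.22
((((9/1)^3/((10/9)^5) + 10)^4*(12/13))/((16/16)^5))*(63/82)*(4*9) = 6402633571949710182759309544866981/6662500000000000000000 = 960995658078.76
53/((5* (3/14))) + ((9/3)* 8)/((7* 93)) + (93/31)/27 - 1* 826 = -7581403/9765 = -776.39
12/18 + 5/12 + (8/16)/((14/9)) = 1.40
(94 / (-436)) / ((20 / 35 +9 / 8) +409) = -1316 / 2506891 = -0.00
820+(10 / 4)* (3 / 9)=4925 / 6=820.83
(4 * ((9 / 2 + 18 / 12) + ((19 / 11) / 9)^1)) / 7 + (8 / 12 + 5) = 6379 / 693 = 9.20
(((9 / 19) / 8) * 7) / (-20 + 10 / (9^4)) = -413343 / 19943920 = -0.02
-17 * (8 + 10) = -306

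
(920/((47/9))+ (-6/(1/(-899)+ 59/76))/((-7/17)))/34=566232776/98744415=5.73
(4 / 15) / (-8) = -1 / 30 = -0.03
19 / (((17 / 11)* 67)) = 209 / 1139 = 0.18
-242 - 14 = -256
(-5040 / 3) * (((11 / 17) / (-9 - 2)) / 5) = 19.76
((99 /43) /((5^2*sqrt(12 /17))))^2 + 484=2237345539 /4622500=484.01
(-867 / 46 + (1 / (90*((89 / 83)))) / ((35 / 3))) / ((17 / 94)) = -1903907302 / 18269475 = -104.21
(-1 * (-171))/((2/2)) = 171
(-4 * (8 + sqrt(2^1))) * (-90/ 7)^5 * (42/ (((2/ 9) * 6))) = 106288200000 * sqrt(2)/ 2401 + 850305600000/ 2401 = 416751276.12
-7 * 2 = -14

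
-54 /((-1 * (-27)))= -2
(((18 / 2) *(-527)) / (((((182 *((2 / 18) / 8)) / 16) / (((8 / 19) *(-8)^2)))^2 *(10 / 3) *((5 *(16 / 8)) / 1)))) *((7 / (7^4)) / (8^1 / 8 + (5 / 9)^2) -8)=44981951608626610176 / 1358626198475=33108408.82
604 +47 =651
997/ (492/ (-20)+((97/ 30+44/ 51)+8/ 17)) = -29910/ 601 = -49.77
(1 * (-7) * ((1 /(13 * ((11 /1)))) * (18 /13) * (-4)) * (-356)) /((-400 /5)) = 11214 /9295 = 1.21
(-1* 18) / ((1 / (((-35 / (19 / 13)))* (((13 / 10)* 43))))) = 457821 / 19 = 24095.84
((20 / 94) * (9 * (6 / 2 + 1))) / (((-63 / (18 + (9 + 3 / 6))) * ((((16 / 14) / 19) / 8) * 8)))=-5225 / 94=-55.59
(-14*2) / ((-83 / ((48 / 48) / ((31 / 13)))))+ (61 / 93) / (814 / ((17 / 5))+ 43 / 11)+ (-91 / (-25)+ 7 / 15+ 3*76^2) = 152186789932109 / 8780555475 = 17332.25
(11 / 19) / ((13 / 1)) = 0.04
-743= -743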